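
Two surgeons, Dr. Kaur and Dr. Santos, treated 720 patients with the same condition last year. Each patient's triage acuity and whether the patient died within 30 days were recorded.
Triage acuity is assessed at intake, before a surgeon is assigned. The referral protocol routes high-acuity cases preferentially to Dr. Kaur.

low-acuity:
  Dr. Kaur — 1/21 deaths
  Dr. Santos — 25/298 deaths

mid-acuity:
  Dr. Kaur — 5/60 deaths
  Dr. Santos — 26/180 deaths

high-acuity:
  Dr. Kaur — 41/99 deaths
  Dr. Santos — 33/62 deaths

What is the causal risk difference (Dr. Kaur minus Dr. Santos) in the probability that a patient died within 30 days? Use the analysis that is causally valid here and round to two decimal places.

-0.06

Triage acuity differs across surgeons for reasons unrelated to any effect of the surgeon itself, and it separately predicts the outcome — a classic confounder. We must compare within triage acuity levels.
Adjusting over the population distribution of triage acuity: 0.443·(0.048−0.084) + 0.333·(0.083−0.144) + 0.224·(0.414−0.532) = -0.063.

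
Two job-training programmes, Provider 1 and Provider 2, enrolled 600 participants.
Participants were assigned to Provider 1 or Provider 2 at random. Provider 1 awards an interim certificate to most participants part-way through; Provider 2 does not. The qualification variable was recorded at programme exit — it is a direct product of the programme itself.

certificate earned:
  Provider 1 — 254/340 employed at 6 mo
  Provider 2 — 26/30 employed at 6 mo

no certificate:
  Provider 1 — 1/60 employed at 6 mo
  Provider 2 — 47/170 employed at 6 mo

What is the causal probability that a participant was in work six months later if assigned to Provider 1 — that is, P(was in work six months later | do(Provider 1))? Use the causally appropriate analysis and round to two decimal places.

0.64

Qualification attained during the programme here is a post-treatment variable shaped by the programme; conditioning on it would introduce bias rather than remove it. The overall comparison is the causal one.
So P(outcome | do(Provider 1)) is just the pooled rate for Provider 1: 255/400 = 0.637.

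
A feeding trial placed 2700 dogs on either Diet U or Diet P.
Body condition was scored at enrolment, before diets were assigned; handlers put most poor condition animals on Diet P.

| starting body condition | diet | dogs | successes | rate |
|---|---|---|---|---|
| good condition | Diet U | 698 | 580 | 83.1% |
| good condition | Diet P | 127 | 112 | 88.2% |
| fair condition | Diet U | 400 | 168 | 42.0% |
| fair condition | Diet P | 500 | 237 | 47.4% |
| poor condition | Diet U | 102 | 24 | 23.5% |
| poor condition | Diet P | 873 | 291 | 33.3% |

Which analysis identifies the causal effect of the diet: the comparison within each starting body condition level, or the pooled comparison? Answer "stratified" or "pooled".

Starting body condition satisfies the back-door criterion: it is not a descendant of the diet, and it blocks the spurious path from diet to outcome. Adjusting for it (i.e., using the within-starting body condition rates) gives the causal effect.
Within each level — good condition: 83.1% vs 88.2%; fair condition: 42.0% vs 47.4%; poor condition: 23.5% vs 33.3% — Diet P is higher every time.

stratified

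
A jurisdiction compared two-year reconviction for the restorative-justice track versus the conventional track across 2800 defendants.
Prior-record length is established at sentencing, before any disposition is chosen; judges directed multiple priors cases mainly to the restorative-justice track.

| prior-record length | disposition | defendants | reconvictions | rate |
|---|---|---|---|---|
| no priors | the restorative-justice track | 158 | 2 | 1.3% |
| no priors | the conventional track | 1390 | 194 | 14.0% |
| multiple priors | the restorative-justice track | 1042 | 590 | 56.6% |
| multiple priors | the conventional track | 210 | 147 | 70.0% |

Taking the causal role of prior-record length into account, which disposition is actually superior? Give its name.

the restorative-justice track

The prior-record length-specific comparison favours the restorative-justice track throughout, but the pooled figures favour the conventional track. The question is whether to condition on prior-record length.
Prior-record length is set before the disposition has any effect — it is not caused by the disposition — and it independently drives the outcome. That makes it a confounder, so the causal comparison is within prior-record length levels.
Within each level — no priors: 1.3% vs 14.0%; multiple priors: 56.6% vs 70.0% — the restorative-justice track is lower every time.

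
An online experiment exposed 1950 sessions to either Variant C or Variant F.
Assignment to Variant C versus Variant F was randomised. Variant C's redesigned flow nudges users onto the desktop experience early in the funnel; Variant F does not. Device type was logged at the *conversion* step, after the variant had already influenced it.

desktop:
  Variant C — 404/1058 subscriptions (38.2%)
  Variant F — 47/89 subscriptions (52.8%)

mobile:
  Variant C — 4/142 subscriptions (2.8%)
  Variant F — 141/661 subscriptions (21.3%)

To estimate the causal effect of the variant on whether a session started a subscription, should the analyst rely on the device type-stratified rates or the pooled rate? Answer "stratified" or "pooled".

Within every device type level Variant F has the higher rate, yet pooled Variant C does — Simpson's reversal.
Device type lies on the pathway variant → device type → outcome, so adjusting for it blocks the indirect effect. For the total causal effect of variant, use the unadjusted pooled rates.
Pooled: Variant C 34.0% vs Variant F 25.1%; Variant C is higher overall.

pooled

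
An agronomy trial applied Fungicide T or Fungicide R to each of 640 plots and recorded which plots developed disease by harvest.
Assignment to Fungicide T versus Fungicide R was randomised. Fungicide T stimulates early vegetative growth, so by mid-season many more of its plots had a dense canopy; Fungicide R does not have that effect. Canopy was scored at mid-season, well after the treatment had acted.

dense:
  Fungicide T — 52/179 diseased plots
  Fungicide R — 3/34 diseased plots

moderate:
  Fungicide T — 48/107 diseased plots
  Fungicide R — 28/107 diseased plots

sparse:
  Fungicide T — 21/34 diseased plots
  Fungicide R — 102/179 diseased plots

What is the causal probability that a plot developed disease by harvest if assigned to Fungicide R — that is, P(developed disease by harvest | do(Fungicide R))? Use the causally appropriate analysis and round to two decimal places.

Within every mid-season canopy level Fungicide R has the lower rate, yet pooled Fungicide T does — Simpson's reversal.
Mid-season canopy lies on the pathway fungicide → mid-season canopy → outcome, so adjusting for it blocks the indirect effect. For the total causal effect of fungicide, use the unadjusted pooled rates.
So P(outcome | do(Fungicide R)) is just the pooled rate for Fungicide R: 133/320 = 0.416.

0.42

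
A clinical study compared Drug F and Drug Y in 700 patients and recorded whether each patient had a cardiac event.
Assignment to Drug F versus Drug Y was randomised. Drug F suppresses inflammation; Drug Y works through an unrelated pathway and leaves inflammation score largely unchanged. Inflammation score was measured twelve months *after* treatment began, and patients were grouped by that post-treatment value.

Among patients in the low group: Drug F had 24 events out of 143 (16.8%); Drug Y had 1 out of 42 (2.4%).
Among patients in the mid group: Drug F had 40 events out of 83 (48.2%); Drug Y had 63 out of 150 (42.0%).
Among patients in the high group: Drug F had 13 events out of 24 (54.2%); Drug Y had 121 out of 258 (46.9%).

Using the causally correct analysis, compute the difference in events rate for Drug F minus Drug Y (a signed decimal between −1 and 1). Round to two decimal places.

Within every inflammation score level Drug Y has the lower rate, yet pooled Drug F does — Simpson's reversal.
The distribution of inflammation score is itself part of what the drug does — it is an intermediate outcome. Holding it fixed would remove that part of the effect; the total effect is the pooled difference.
The causal difference is the pooled difference: 0.308 − 0.411 = -0.103.

-0.10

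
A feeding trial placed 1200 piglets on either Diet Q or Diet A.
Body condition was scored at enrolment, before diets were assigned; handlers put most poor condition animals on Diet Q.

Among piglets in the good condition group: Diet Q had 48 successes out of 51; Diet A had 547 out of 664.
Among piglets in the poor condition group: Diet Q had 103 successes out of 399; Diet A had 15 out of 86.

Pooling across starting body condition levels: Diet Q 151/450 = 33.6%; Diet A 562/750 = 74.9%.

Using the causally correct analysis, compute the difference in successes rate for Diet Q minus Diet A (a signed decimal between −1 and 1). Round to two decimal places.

+0.10

Starting body condition differs across diets for reasons unrelated to any effect of the diet itself, and it separately predicts the outcome — a classic confounder. We must compare within starting body condition levels.
Adjusting over the population distribution of starting body condition: 0.596·(0.941−0.824) + 0.404·(0.258−0.174) = +0.104.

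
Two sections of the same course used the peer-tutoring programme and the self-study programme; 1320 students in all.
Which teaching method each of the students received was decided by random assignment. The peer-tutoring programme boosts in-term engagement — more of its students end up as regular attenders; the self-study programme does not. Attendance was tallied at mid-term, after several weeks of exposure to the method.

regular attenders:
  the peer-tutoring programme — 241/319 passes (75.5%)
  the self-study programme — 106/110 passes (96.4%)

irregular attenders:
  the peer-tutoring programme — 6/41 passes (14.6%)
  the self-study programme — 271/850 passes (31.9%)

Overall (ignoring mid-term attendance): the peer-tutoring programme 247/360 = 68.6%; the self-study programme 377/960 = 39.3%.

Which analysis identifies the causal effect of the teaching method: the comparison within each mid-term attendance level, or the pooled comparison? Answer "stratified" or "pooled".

Within every mid-term attendance level the self-study programme has the higher rate, yet pooled the peer-tutoring programme does — Simpson's reversal.
Mid-term attendance here is a post-treatment variable shaped by the teaching method; conditioning on it would introduce bias rather than remove it. The overall comparison is the causal one.
Pooled: the peer-tutoring programme 68.6% vs the self-study programme 39.3%; the peer-tutoring programme is higher overall.

pooled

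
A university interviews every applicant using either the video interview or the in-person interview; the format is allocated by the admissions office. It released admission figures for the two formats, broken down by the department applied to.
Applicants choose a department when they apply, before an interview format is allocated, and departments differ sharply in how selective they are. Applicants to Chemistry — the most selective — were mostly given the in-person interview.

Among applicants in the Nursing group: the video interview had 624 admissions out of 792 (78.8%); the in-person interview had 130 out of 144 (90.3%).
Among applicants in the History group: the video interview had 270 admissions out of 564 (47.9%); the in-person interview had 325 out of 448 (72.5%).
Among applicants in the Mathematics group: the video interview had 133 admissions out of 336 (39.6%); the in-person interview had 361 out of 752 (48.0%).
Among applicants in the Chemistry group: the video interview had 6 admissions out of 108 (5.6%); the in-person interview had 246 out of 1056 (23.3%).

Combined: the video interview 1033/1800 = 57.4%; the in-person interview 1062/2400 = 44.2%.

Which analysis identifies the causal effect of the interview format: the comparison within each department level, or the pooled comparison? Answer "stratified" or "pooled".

The imbalance in department arose from how applicants were allocated, not from anything the interview format did; and department independently affects the outcome. The pooled gap is confounded — condition on department.
Within each level — Nursing: 78.8% vs 90.3%; History: 47.9% vs 72.5%; Mathematics: 39.6% vs 48.0%; Chemistry: 5.6% vs 23.3% — the in-person interview is higher every time.

stratified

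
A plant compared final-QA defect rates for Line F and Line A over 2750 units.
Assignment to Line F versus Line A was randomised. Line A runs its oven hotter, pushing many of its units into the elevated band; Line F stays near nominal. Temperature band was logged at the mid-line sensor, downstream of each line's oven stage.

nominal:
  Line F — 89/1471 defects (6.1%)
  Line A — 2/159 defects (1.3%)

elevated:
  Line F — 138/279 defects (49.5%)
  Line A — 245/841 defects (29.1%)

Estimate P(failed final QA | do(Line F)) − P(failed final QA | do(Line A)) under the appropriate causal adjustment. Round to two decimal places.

In-process temperature band is downstream of the line. One should not condition on a consequence of treatment, so the overall rates are the right comparison.
The causal difference is the pooled difference: 0.130 − 0.247 = -0.117.

-0.12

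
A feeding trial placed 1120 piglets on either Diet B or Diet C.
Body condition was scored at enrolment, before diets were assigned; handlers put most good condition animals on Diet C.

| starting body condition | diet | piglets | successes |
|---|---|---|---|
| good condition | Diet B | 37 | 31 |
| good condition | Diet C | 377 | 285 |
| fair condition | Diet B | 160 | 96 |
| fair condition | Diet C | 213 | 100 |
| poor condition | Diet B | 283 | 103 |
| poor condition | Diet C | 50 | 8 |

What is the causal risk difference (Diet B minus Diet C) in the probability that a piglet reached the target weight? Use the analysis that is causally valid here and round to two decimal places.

Starting body condition is set before the diet has any effect — it is not caused by the diet — and it independently drives the outcome. That makes it a confounder, so the causal comparison is within starting body condition levels.
Adjusting over the population distribution of starting body condition: 0.370·(0.838−0.756) + 0.333·(0.600−0.469) + 0.297·(0.364−0.160) = +0.134.

+0.13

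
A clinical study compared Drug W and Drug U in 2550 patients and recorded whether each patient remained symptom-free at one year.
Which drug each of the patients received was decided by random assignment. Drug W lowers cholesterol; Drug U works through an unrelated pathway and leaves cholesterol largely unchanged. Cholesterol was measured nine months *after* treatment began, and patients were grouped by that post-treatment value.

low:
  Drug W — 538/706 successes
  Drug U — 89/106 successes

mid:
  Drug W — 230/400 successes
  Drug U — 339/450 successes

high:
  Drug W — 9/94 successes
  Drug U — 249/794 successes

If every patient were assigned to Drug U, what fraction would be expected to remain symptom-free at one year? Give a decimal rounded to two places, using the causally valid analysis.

The cholesterol-specific comparison favours Drug U throughout, but the pooled figures favour Drug W. The question is whether to condition on cholesterol.
Cholesterol is recorded after the drug and is itself shifted by it — it sits on the causal path from drug to outcome. Conditioning on a mediator would strip out part of the effect we want; the pooled comparison gives the total causal effect.
So P(outcome | do(Drug U)) is just the pooled rate for Drug U: 677/1350 = 0.501.

0.50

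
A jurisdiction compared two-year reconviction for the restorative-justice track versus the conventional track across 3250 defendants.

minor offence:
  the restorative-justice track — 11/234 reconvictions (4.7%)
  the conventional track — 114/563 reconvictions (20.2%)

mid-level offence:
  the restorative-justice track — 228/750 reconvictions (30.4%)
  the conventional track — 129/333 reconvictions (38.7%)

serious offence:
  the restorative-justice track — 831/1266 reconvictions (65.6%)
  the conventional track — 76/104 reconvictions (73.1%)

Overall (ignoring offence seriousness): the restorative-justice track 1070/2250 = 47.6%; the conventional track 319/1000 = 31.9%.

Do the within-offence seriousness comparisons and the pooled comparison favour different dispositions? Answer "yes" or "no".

Within each offence seriousness level (minor offence 4.7% vs 20.2%; mid-level offence 30.4% vs 38.7%; serious offence 65.6% vs 73.1%), the restorative-justice track has the lower rate every time. Pooled: 47.6% vs 31.9% — the conventional track has the lower rate overall. The two comparisons disagree.

yes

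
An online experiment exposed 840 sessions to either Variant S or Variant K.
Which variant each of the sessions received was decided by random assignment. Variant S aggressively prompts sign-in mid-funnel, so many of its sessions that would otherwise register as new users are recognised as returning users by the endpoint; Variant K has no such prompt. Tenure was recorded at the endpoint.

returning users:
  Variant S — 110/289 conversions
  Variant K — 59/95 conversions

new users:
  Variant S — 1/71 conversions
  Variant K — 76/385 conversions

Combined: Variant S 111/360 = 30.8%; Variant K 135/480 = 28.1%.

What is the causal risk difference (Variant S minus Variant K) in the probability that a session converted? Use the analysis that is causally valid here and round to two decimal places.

The distribution of user tenure is itself part of what the variant does — it is an intermediate outcome. Holding it fixed would remove that part of the effect; the total effect is the pooled difference.
The causal difference is the pooled difference: 0.308 − 0.281 = +0.027.

+0.03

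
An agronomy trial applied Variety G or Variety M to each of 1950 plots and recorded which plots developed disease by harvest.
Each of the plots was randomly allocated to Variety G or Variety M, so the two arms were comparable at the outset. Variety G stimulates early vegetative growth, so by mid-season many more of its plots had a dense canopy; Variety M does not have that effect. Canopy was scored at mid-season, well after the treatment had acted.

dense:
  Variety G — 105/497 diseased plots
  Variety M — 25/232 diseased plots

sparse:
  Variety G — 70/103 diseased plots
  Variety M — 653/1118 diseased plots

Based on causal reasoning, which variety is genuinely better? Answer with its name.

Variety G

The mid-season canopy-specific comparison favours Variety M throughout, but the pooled figures favour Variety G. The question is whether to condition on mid-season canopy.
Mid-season canopy lies on the pathway variety → mid-season canopy → outcome, so adjusting for it blocks the indirect effect. For the total causal effect of variety, use the unadjusted pooled rates.
Pooled: Variety G 29.2% vs Variety M 50.2%; Variety G is lower overall.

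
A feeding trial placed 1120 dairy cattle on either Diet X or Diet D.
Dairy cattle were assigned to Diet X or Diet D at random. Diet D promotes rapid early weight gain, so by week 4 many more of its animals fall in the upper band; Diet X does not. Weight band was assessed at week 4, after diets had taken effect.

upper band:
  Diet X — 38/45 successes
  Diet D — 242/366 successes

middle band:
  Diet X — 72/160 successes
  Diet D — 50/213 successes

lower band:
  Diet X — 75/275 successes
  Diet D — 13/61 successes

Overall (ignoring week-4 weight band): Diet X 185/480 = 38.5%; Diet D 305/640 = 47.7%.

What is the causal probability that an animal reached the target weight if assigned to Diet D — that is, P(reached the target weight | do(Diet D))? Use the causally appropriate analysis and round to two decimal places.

0.48

Diet X is higher inside every week-4 weight band stratum but Diet D is higher in aggregate. Whether to stratify depends on how week-4 weight band relates to the diet.
Because the diet influences week-4 weight band, week-4 weight band is a post-treatment mediator, not a confounder. Stratifying on it would bias the estimate; the causal effect is the crude pooled difference.
So P(outcome | do(Diet D)) is just the pooled rate for Diet D: 305/640 = 0.477.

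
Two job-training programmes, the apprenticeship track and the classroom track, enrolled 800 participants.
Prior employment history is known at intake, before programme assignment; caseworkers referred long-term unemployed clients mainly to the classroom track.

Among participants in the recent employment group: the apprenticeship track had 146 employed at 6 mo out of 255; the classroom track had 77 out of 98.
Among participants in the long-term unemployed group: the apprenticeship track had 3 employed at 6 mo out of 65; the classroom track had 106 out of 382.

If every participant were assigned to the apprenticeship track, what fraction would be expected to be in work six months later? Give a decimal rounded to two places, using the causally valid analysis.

0.28

Within every prior employment history level the classroom track has the higher rate, yet pooled the apprenticeship track does — Simpson's reversal.
The imbalance in prior employment history arose from how participants were allocated, not from anything the programme did; and prior employment history independently affects the outcome. The pooled gap is confounded — condition on prior employment history.
Standardising the apprenticeship track to the population prior employment history mix: 0.441·146/255 + 0.559·3/65 = 0.278.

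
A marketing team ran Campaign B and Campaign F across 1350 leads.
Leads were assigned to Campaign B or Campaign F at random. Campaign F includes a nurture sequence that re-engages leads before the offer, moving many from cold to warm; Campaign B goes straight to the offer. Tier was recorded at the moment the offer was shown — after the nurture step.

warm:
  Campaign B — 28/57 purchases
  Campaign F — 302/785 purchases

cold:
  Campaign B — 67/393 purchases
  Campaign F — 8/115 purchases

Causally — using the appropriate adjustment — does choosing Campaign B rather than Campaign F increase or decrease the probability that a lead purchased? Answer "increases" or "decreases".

Engagement tier lies on the pathway campaign → engagement tier → outcome, so adjusting for it blocks the indirect effect. For the total causal effect of campaign, use the unadjusted pooled rates.
Pooled: Campaign B 21.1% vs Campaign F 34.4%; Campaign F is higher overall.

decreases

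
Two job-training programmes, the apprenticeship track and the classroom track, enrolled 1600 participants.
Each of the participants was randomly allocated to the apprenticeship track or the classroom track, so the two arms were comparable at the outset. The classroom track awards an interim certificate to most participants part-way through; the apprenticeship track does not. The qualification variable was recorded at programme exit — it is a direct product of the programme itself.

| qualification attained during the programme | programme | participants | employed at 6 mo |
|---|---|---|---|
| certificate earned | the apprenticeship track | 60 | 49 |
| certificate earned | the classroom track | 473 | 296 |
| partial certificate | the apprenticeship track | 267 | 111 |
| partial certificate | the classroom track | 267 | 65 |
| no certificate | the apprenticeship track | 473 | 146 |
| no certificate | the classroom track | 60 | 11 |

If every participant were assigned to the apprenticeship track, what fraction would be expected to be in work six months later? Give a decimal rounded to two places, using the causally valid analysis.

The qualification attained during the programme-specific comparison favours the apprenticeship track throughout, but the pooled figures favour the classroom track. The question is whether to condition on qualification attained during the programme.
Qualification attained during the programme lies on the pathway programme → qualification attained during the programme → outcome, so adjusting for it blocks the indirect effect. For the total causal effect of programme, use the unadjusted pooled rates.
So P(outcome | do(the apprenticeship track)) is just the pooled rate for the apprenticeship track: 306/800 = 0.383.

0.38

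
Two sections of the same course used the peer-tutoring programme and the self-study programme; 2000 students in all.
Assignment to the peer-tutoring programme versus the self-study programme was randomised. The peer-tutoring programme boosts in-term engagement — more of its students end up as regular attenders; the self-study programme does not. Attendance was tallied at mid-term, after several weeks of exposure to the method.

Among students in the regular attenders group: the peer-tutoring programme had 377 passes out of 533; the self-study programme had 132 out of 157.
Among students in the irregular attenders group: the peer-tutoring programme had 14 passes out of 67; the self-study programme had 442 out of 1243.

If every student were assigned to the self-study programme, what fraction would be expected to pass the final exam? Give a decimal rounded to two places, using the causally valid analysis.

Mid-term attendance is downstream of the teaching method. One should not condition on a consequence of treatment, so the overall rates are the right comparison.
So P(outcome | do(the self-study programme)) is just the pooled rate for the self-study programme: 574/1400 = 0.410.

0.41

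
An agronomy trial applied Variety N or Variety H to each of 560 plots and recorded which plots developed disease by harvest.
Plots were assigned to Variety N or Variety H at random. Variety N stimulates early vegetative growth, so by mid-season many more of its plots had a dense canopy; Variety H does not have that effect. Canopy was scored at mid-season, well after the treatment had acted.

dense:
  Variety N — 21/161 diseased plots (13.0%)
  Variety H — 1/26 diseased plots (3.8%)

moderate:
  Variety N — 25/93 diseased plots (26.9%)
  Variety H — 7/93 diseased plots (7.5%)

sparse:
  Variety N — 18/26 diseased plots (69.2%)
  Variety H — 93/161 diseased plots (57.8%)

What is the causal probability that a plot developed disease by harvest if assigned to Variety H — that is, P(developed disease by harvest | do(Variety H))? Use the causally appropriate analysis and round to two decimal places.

Mid-season canopy is downstream of the variety. One should not condition on a consequence of treatment, so the overall rates are the right comparison.
So P(outcome | do(Variety H)) is just the pooled rate for Variety H: 101/280 = 0.361.

0.36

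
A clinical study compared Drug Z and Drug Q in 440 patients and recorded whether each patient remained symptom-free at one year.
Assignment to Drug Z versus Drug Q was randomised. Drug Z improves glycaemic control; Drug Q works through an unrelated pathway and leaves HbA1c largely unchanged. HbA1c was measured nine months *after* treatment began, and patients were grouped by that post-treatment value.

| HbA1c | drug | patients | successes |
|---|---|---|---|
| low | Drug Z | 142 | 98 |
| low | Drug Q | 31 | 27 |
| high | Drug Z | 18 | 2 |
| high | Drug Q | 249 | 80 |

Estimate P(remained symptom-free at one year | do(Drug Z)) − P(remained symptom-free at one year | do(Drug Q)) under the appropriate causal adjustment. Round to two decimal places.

+0.24

Because the drug influences HbA1c, HbA1c is a post-treatment mediator, not a confounder. Stratifying on it would bias the estimate; the causal effect is the crude pooled difference.
The causal difference is the pooled difference: 0.625 − 0.382 = +0.243.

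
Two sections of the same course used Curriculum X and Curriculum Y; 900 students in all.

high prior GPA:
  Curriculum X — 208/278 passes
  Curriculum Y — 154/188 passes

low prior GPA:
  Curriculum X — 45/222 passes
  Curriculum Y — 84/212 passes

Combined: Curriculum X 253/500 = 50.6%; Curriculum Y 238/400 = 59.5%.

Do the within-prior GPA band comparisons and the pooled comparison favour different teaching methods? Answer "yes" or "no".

no

Within each prior GPA band level (high prior GPA 74.8% vs 81.9%; low prior GPA 20.3% vs 39.6%), Curriculum Y has the higher rate every time. Pooled: 50.6% vs 59.5% — Curriculum Y has the higher rate overall. They agree.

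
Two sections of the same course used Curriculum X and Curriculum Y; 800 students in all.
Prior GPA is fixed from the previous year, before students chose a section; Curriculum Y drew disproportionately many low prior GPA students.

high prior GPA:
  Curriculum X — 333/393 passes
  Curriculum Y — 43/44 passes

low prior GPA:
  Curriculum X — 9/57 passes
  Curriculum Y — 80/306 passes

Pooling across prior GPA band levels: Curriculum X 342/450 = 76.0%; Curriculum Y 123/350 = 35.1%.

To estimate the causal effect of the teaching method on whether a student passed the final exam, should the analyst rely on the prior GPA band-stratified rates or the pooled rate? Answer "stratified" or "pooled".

stratified

The imbalance in prior GPA band arose from how students were allocated, not from anything the teaching method did; and prior GPA band independently affects the outcome. The pooled gap is confounded — condition on prior GPA band.
Within each level — high prior GPA: 84.7% vs 97.7%; low prior GPA: 15.8% vs 26.1% — Curriculum Y is higher every time.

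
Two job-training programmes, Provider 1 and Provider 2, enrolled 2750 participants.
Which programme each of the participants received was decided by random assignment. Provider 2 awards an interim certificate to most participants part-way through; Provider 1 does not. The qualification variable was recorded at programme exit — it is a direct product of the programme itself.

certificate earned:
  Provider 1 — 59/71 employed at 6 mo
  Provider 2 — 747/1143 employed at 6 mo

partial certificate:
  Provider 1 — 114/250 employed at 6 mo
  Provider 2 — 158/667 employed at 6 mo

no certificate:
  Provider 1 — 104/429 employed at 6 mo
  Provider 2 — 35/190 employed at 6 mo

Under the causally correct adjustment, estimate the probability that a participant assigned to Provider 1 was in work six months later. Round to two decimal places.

Within every qualification attained during the programme level Provider 1 has the higher rate, yet pooled Provider 2 does — Simpson's reversal.
Qualification attained during the programme here is a post-treatment variable shaped by the programme; conditioning on it would introduce bias rather than remove it. The overall comparison is the causal one.
So P(outcome | do(Provider 1)) is just the pooled rate for Provider 1: 277/750 = 0.369.

0.37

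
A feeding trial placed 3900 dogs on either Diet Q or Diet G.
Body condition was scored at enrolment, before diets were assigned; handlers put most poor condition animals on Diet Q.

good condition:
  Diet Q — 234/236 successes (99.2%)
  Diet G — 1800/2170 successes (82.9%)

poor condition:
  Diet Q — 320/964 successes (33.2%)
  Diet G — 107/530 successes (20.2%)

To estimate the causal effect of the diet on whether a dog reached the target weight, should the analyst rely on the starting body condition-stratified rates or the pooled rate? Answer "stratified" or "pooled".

Since starting body condition is a pre-existing factor (not a product of the diet) and it affects the outcome on its own, it is a confounder. The stratified rates, not the pooled rate, identify the causal effect.
Within each level — good condition: 99.2% vs 82.9%; poor condition: 33.2% vs 20.2% — Diet Q is higher every time.

stratified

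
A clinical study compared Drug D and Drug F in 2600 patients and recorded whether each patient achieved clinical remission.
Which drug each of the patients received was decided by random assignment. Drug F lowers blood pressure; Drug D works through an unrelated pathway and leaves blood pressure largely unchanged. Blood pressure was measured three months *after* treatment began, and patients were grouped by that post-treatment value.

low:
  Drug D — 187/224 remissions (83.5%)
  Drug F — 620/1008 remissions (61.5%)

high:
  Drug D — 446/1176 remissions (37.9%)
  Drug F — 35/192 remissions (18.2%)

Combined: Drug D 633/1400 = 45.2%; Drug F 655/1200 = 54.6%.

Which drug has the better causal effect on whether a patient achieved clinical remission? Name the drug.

Drug F

The stratified and pooled comparisons disagree (Drug D wins within each blood pressure; Drug F wins overall), so the answer turns on the causal role of blood pressure.
Blood pressure is downstream of the drug. One should not condition on a consequence of treatment, so the overall rates are the right comparison.
Pooled: Drug D 45.2% vs Drug F 54.6%; Drug F is higher overall.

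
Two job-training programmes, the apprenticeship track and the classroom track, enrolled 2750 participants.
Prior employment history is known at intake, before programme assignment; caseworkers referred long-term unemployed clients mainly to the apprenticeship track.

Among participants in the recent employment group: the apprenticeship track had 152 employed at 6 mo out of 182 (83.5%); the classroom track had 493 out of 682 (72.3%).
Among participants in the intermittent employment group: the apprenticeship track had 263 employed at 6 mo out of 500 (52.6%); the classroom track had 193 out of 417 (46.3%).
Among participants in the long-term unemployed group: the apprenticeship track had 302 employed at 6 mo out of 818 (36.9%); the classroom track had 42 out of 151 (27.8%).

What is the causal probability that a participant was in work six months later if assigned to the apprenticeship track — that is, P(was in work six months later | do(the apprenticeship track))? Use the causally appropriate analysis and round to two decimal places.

0.57

Nothing the programme does changes prior employment history; the imbalance is an allocation artefact. With prior employment history also predicting the outcome, the pooled figure is confounded, and the within-stratum comparison is the causal one.
Standardising the apprenticeship track to the population prior employment history mix: 0.314·152/182 + 0.333·263/500 + 0.352·302/818 = 0.568.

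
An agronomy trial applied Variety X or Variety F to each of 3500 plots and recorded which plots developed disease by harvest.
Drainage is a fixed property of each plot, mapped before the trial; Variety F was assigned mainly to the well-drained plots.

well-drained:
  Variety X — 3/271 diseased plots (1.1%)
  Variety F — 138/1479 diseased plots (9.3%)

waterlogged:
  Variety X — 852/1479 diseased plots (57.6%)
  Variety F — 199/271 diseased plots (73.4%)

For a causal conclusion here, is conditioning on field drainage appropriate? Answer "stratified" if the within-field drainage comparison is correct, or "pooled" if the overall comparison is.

stratified

Here field drainage is a common cause — it drives both which variety a case falls under and the outcome. The crude comparison mixes populations; the stratum-specific rates are the causally relevant ones.
Within each level — well-drained: 1.1% vs 9.3%; waterlogged: 57.6% vs 73.4% — Variety X is lower every time.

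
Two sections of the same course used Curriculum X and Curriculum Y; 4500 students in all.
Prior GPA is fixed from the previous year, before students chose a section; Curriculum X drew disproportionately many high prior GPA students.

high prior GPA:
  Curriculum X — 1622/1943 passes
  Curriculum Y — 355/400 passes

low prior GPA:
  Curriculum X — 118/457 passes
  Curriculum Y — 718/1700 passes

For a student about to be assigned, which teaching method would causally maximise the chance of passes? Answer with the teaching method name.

The stratified and pooled comparisons disagree (Curriculum Y wins within each prior GPA band; Curriculum X wins overall), so the answer turns on the causal role of prior GPA band.
Prior GPA band satisfies the back-door criterion: it is not a descendant of the teaching method, and it blocks the spurious path from teaching method to outcome. Adjusting for it (i.e., using the within-prior GPA band rates) gives the causal effect.
Within each level — high prior GPA: 83.5% vs 88.8%; low prior GPA: 25.8% vs 42.2% — Curriculum Y is higher every time.

Curriculum Y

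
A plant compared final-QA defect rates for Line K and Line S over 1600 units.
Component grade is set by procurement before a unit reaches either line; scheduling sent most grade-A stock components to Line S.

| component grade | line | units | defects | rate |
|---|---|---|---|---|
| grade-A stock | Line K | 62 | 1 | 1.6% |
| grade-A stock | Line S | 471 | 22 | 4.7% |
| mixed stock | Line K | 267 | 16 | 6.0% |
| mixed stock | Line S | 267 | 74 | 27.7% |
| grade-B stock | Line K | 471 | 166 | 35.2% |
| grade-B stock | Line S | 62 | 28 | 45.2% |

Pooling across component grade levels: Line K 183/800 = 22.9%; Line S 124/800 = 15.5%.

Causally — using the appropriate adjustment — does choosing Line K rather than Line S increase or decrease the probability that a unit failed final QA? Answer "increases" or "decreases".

Component grade is set before the line has any effect — it is not caused by the line — and it independently drives the outcome. That makes it a confounder, so the causal comparison is within component grade levels.
Within each level — grade-A stock: 1.6% vs 4.7%; mixed stock: 6.0% vs 27.7%; grade-B stock: 35.2% vs 45.2% — Line K is lower every time.

decreases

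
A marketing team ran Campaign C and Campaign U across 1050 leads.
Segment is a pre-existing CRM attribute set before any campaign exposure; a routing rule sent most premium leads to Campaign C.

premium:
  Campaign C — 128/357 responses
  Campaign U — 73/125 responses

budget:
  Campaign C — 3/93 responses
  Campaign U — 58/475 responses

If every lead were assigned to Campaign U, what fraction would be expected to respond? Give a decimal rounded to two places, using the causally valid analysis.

0.33

Nothing the campaign does changes customer segment; the imbalance is an allocation artefact. With customer segment also predicting the outcome, the pooled figure is confounded, and the within-stratum comparison is the causal one.
Standardising Campaign U to the population customer segment mix: 0.459·73/125 + 0.541·58/475 = 0.334.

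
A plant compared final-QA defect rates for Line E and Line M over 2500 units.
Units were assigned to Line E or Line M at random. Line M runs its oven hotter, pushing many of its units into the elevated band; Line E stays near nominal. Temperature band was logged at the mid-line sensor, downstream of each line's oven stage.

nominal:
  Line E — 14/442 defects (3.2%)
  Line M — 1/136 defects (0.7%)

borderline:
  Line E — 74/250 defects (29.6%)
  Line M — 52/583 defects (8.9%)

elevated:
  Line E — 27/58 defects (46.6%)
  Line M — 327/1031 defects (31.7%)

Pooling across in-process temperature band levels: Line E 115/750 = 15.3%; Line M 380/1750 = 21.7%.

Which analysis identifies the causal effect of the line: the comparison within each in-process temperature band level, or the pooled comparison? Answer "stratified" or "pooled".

Stratifying would compare lines among units the lines themselves sorted into in-process temperature band groups — a form of selection on an intermediate. The unconditioned pooled rates give the total causal effect.
Pooled: Line E 15.3% vs Line M 21.7%; Line E is lower overall.

pooled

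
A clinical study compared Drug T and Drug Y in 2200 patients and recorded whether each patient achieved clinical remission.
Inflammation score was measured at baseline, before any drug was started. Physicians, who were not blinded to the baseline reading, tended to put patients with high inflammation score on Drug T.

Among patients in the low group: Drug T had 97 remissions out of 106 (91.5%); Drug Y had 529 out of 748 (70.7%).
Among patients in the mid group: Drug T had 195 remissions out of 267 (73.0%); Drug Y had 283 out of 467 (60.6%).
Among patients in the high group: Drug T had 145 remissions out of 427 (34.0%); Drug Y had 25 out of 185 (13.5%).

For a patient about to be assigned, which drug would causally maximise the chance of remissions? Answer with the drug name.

Within every inflammation score level Drug T has the higher rate, yet pooled Drug Y does — Simpson's reversal.
Inflammation score is set before the drug has any effect — it is not caused by the drug — and it independently drives the outcome. That makes it a confounder, so the causal comparison is within inflammation score levels.
Within each level — low: 91.5% vs 70.7%; mid: 73.0% vs 60.6%; high: 34.0% vs 13.5% — Drug T is higher every time.

Drug T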